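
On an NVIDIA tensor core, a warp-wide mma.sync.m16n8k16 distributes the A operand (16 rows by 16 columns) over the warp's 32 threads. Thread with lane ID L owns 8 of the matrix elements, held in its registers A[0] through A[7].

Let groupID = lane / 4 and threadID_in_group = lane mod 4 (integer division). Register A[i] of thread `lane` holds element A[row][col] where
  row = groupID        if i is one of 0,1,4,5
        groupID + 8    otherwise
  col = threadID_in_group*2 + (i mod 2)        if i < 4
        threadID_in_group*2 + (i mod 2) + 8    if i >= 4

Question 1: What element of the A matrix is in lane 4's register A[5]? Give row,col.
1,9

L=4->gid=4>>2=1, tid=4&3=0
[5]->row 1+0=1  col 0·2+1+8=9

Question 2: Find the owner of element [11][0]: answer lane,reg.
12,2

r=11->g=3,rb=1  c=0->cb=0,t=0,b0=0
L=3*4+0=12  i=0*4+1*2+0=2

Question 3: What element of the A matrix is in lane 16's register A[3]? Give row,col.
12,1

lane 16->16/4=4, 16 mod 4=0
i=3  r:4+8->12  c:2·0+1+0->1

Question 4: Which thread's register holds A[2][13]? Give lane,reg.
10,5

r=2->g=2,rb=0  c=13->cb=1,t=2,b0=1
L=2*4+2=10  i=1*4+0*2+1=5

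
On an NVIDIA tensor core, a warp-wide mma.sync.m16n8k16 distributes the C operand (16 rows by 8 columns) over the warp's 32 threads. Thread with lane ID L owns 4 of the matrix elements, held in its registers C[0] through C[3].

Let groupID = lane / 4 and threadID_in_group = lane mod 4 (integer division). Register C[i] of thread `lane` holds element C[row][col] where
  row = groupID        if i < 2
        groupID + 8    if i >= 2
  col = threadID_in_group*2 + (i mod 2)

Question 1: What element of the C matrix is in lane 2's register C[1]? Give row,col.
lane 2=>2/4=0, 2 mod 4=2
i=1  r:0+0=>0  c:2·2+1=>5

0,5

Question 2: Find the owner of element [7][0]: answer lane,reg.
r=7⇒gr=7,Rb=0  c=0⇒th=0,odd=0
L=7*4+0=28  i=0*2+0=0

28,0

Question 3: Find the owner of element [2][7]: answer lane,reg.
11,1

r=2->g=2,rb=0  c=7->t=3,b0=1
L=2*4+3=11  i=0*2+1=1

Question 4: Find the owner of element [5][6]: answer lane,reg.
23,0

r=5→G=5,rhi=0  c=6→T=3,p=0
L=5*4+3=23  i=0*2+0=0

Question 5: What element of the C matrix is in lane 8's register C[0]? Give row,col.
lane 8: gr=2 (8/4), th=0 (8%4)
i=0: r=2+0=2, c=0*2+0=0

2,0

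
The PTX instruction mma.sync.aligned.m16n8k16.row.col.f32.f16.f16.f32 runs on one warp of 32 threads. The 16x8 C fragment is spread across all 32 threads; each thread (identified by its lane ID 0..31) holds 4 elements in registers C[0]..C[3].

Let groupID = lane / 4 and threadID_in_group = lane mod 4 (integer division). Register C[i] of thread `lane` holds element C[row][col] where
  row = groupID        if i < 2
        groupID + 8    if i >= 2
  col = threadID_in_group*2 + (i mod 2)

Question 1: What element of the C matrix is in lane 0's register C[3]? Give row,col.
8,1

0: gr=0,th=0
[3] (0+8,0*2+1) = (8,1)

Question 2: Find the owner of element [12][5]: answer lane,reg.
18,3

r=12→G=4,rhi=1  c=5→T=2,p=1
L=4*4+2=18  i=1*2+1=3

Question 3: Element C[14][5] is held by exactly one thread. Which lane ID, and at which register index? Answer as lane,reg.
r: 14->gid=6,r8=1  c: 5->tid=2,i&1=1
L=6*4+2=26  i=1*2+1=3

26,3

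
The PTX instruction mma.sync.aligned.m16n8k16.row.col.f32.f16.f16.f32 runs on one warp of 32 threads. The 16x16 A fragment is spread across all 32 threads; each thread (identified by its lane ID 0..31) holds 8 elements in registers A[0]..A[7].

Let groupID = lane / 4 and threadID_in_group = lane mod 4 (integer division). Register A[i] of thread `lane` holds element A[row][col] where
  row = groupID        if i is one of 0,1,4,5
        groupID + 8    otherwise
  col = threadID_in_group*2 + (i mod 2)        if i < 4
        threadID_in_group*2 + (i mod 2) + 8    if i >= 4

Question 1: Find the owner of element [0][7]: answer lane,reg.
3,1

r: 0->gid=0,r8=0  c: 7->c8=0,tid=3,i&1=1
L=0*4+3=3  i=0*4+0*2+1=1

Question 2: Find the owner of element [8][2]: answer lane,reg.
r=8⇒gr=0,Rb=1  c=2⇒Cb=0,th=1,odd=0
L=0*4+1=1  i=0*4+1*2+0=2

1,2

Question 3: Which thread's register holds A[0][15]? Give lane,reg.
r=0⇒gr=0,Rb=0  c=15⇒Cb=1,th=3,odd=1
L=0*4+3=3  i=1*4+0*2+1=5

3,5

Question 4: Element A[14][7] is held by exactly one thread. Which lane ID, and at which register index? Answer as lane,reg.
r: 14->gid=6,r8=1  c: 7->c8=0,tid=3,i&1=1
L=6*4+3=27  i=0*4+1*2+1=3

27,3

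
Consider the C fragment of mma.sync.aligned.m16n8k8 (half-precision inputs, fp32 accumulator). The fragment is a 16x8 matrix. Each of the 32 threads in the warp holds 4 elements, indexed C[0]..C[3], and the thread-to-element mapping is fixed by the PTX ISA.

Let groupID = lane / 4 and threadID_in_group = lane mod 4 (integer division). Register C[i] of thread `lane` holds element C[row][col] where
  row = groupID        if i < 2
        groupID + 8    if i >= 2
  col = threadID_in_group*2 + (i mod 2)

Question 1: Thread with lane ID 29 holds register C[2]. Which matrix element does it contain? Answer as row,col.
15,2

29: g=7,t=1
[2] (7+8,1*2+0) = (15,2)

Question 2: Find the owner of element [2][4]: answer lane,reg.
10,0

r=2⇒gr=2,Rb=0  c=4⇒th=2,odd=0
L=2*4+2=10  i=0*2+0=0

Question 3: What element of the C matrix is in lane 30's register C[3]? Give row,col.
30: grp=7,tig=2
[3] (7+8,2*2+1) = (15,5)

15,5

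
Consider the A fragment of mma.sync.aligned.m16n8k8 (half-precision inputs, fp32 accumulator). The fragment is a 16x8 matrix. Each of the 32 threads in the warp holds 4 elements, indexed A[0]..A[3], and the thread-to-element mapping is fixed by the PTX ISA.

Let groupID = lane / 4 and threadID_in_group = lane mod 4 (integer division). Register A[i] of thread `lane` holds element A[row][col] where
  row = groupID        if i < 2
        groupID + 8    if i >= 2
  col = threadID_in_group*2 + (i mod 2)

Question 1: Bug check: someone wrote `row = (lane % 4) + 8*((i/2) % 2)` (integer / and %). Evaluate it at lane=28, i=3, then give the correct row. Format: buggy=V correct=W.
buggy=8 correct=15

`(lane % 4) + 8*((i/2) % 2)`[28,3]⇒8
lane 28: gr=7 (28/4), th=0 (28%4)
i=3: r=7+8=15, c=0*2+1=1
row: 8 vs 15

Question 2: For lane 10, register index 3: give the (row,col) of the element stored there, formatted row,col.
lane 10: G=2 (10/4), T=2 (10%4)
i=3: r=2+8=10, c=2*2+1=5

10,5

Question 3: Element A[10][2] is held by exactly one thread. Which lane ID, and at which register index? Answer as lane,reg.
r: 10->gid=2,r8=1  c: 2->tid=1,i&1=0
L=2*4+1=9  i=1*2+0=2

9,2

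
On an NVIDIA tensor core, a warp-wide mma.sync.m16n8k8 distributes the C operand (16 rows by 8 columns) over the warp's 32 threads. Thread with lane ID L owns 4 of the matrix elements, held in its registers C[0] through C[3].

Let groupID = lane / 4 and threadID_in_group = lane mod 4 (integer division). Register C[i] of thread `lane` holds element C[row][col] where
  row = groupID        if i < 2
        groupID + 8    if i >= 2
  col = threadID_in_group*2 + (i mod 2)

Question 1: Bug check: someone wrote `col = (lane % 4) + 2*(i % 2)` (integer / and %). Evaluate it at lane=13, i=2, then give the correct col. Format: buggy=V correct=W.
buggy=1 correct=2

`(lane % 4) + 2*(i % 2)`[13,2]->1
L=13->g=13>>2=3, t=13&3=1
[2]->row 3+8=11  col 1·2+0=2
col: 1 vs 2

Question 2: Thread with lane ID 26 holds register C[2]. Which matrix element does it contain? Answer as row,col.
lane 26=>26/4=6, 26 mod 4=2
i=2  r:6+8=>14  c:2·2+0=>4

14,4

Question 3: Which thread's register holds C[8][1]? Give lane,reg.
0,3

r=8->g=0,rb=1  c=1->t=0,b0=1
L=0*4+0=0  i=1*2+1=3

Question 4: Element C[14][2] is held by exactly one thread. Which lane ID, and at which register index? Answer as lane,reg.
25,2

r=14→G=6,rhi=1  c=2→T=1,p=0
L=6*4+1=25  i=1*2+0=2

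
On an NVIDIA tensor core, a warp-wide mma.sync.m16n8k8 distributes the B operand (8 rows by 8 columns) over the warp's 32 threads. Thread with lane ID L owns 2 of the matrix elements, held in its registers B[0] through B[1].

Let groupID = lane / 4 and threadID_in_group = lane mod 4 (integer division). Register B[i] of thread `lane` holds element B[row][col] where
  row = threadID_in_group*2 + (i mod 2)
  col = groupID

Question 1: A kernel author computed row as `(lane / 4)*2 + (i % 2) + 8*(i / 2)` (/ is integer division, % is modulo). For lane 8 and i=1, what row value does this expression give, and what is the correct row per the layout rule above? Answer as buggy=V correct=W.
`(lane / 4)*2 + (i % 2) + 8*(i / 2)`[8,1]⇒5
8: gr=2,th=0
[1] (0*2+1,2) = (1,2)
row: 5 vs 1

buggy=5 correct=1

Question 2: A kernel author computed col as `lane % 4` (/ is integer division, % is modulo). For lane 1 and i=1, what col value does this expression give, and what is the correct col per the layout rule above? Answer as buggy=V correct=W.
`lane % 4`[1,1]→1
lane 1: G=0 (1/4), T=1 (1%4)
i=1: r=1*2+1=3, c=G=0
col: 1 vs 0

buggy=1 correct=0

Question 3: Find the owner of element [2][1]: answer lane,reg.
c: 1->gid=1  r: 2->tid=1,i&1=0
L=1*4+1=5  i=0=0

5,0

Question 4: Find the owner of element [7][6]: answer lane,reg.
c=6->g=6  r=7->t=3,b0=1
L=6*4+3=27  i=1=1

27,1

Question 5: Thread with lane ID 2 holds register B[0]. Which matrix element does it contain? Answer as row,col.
2: G=0,T=2
[0] (2*2+0,0) = (4,0)

4,0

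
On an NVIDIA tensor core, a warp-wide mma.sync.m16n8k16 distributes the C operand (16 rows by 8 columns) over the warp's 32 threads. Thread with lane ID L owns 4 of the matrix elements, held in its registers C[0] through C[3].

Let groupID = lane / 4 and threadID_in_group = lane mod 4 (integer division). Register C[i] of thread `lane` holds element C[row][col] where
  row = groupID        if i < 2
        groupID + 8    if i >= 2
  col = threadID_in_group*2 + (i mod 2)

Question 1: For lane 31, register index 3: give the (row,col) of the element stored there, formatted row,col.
15,7

L=31=>grp=31>>2=7, tig=31&3=3
[3]=>row 7+8=15  col 3·2+1=7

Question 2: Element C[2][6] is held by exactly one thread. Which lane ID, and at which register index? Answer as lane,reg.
r:2=>grp=2,rB=0  c:6=>tig=3,lo=0
L=2*4+3=11  i=0*2+0=0

11,0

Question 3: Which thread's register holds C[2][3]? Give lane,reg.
9,1

r=2⇒gr=2,Rb=0  c=3⇒th=1,odd=1
L=2*4+1=9  i=0*2+1=1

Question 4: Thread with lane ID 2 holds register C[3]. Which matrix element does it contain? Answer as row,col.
8,5

lane 2: g=0 (2/4), t=2 (2%4)
i=3: r=0+8=8, c=2*2+1=5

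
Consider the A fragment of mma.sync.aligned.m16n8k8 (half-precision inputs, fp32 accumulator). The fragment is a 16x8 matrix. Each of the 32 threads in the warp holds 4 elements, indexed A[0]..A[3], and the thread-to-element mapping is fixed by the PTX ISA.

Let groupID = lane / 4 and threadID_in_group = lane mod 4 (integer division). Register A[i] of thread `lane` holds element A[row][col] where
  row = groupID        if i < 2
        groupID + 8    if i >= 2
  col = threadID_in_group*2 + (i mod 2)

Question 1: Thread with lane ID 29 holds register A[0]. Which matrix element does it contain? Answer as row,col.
7,2

lane 29: G=7 (29/4), T=1 (29%4)
i=0: r=7+0=7, c=1*2+0=2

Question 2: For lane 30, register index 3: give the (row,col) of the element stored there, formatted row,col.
30: g=7,t=2
[3] (7+8,2*2+1) = (15,5)

15,5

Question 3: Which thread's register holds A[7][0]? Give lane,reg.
28,0

r=7→G=7,rhi=0  c=0→T=0,p=0
L=7*4+0=28  i=0*2+0=0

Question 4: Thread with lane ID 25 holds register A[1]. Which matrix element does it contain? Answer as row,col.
25: g=6,t=1
[1] (6+0,1*2+1) = (6,3)

6,3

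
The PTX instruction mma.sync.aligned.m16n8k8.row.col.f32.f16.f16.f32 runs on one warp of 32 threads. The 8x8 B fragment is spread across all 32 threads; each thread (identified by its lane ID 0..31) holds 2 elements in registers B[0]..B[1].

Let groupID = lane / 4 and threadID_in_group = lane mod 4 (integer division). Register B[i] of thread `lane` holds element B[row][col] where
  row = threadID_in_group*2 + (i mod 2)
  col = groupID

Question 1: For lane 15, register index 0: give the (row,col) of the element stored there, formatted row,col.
15: g=3,t=3
[0] (3*2+0,3) = (6,3)

6,3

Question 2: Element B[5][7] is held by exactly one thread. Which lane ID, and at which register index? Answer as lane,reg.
c: 7->gid=7  r: 5->tid=2,i&1=1
L=7*4+2=30  i=1=1

30,1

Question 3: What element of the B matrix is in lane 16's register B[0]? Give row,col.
0,4

16: g=4,t=0
[0] (0*2+0,4) = (0,4)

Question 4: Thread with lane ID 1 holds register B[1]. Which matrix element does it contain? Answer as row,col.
L=1→G=1>>2=0, T=1&3=1
[1]→row 1·2+1=3  col G=0

3,0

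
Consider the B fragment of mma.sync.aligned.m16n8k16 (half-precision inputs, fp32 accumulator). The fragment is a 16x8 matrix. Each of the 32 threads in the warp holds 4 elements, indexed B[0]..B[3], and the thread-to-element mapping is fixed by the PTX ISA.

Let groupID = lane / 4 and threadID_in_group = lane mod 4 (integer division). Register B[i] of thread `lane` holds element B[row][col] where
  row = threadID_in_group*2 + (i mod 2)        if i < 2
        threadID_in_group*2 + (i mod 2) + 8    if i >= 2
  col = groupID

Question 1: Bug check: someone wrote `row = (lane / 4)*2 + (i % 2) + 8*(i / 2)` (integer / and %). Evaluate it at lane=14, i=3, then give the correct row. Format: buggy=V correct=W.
buggy=15 correct=13

`(lane / 4)*2 + (i % 2) + 8*(i / 2)`[14,3]->15
lane 14: g=3 (14/4), t=2 (14%4)
i=3: r=2*2+1+8=13, c=g=3
row: 15 vs 13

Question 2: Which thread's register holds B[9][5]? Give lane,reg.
c=5->g=5  r=9->rb=1,t=0,b0=1
L=5*4+0=20  i=1*2+1=3

20,3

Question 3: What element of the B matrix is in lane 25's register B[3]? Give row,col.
lane 25: g=6 (25/4), t=1 (25%4)
i=3: r=1*2+1+8=11, c=g=6

11,6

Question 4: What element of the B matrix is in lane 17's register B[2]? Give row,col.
10,4

lane 17: G=4 (17/4), T=1 (17%4)
i=2: r=1*2+0+8=10, c=G=4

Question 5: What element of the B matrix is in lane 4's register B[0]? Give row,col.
4: gr=1,th=0
[0] (0*2+0+0,1) = (0,1)

0,1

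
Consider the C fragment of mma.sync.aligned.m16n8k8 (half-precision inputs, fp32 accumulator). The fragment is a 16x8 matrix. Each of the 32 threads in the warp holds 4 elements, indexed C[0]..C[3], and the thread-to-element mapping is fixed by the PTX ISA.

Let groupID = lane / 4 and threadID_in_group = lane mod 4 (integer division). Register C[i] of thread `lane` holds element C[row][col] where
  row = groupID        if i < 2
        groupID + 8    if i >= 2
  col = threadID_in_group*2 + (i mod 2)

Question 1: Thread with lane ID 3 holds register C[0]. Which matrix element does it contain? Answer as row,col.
0,6

lane 3: G=0 (3/4), T=3 (3%4)
i=0: r=0+0=0, c=3*2+0=6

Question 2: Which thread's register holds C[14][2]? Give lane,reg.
r=14→G=6,rhi=1  c=2→T=1,p=0
L=6*4+1=25  i=1*2+0=2

25,2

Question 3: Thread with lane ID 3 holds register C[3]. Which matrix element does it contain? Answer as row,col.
8,7

L=3->g=3>>2=0, t=3&3=3
[3]->row 0+8=8  col 3·2+1=7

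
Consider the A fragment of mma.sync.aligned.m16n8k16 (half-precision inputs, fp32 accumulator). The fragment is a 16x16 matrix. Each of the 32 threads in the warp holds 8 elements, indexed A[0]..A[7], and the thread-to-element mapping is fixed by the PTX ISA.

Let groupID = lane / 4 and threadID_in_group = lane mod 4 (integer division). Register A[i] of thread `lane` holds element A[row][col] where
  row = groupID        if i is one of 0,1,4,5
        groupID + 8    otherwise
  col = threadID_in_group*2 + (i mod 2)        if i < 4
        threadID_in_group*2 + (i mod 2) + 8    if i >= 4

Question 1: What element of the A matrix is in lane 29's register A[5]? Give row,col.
L=29->g=29>>2=7, t=29&3=1
[5]->row 7+0=7  col 1·2+1+8=11

7,11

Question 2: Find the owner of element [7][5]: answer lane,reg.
r: 7->gid=7,r8=0  c: 5->c8=0,tid=2,i&1=1
L=7*4+2=30  i=0*4+0*2+1=1

30,1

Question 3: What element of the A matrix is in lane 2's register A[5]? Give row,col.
0,13

lane 2: grp=0 (2/4), tig=2 (2%4)
i=5: r=0+0=0, c=2*2+1+8=13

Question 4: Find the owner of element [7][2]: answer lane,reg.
r:7=>grp=7,rB=0  c:2=>cB=0,tig=1,lo=0
L=7*4+1=29  i=0*4+0*2+0=0

29,0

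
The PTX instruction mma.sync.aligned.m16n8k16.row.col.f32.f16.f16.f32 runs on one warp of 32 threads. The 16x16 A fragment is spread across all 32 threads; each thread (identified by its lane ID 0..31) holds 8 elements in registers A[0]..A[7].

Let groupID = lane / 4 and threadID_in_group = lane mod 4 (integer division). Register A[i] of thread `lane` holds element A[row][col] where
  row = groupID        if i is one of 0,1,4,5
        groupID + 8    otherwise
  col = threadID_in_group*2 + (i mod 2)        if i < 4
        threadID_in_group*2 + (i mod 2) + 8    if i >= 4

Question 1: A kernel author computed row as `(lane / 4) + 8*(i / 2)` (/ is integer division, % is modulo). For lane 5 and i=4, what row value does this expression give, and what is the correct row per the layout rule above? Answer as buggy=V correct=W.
`(lane / 4) + 8*(i / 2)`[5,4]=>17
lane 5=>5/4=1, 5 mod 4=1
i=4  r:1+0=>1  c:2·1+0+8=>10
row: 17 vs 1

buggy=17 correct=1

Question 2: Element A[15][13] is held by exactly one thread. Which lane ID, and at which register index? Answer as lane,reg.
r: 15->gid=7,r8=1  c: 13->c8=1,tid=2,i&1=1
L=7*4+2=30  i=1*4+1*2+1=7

30,7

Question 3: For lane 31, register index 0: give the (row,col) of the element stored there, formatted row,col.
7,6

lane 31->31/4=7, 31 mod 4=3
i=0  r:7+0->7  c:2·3+0+0->6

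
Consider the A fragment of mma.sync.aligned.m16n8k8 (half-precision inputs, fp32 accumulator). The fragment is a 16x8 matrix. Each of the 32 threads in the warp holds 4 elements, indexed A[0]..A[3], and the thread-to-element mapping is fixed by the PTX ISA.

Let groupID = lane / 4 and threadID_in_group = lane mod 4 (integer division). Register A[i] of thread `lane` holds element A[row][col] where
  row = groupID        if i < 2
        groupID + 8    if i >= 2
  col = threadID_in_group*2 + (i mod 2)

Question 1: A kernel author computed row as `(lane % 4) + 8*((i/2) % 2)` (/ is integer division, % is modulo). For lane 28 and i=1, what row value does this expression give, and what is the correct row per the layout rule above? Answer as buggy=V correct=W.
buggy=0 correct=7

`(lane % 4) + 8*((i/2) % 2)`[28,1]→0
28: G=7,T=0
[1] (7+0,0*2+1) = (7,1)
row: 0 vs 7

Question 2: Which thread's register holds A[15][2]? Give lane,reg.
29,2

r=15⇒gr=7,Rb=1  c=2⇒th=1,odd=0
L=7*4+1=29  i=1*2+0=2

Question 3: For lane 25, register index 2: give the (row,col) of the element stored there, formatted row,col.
14,2

lane 25=>25/4=6, 25 mod 4=1
i=2  r:6+8=>14  c:2·1+0=>2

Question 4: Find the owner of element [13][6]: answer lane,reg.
r: 13->gid=5,r8=1  c: 6->tid=3,i&1=0
L=5*4+3=23  i=1*2+0=2

23,2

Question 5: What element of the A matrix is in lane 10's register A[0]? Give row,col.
2,4

10: grp=2,tig=2
[0] (2+0,2*2+0) = (2,4)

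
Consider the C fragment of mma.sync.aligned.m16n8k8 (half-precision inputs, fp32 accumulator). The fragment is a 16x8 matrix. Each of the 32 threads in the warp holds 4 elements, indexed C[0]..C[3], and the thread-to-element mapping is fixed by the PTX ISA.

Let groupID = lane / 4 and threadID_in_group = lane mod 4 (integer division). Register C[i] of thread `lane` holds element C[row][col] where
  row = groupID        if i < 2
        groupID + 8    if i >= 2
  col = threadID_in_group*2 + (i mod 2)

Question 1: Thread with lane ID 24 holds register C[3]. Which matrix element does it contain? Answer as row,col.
14,1

L=24->g=24>>2=6, t=24&3=0
[3]->row 6+8=14  col 0·2+1=1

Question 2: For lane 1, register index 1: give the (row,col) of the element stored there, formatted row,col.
0,3

1: G=0,T=1
[1] (0+0,1*2+1) = (0,3)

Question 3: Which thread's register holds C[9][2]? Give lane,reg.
r: 9->gid=1,r8=1  c: 2->tid=1,i&1=0
L=1*4+1=5  i=1*2+0=2

5,2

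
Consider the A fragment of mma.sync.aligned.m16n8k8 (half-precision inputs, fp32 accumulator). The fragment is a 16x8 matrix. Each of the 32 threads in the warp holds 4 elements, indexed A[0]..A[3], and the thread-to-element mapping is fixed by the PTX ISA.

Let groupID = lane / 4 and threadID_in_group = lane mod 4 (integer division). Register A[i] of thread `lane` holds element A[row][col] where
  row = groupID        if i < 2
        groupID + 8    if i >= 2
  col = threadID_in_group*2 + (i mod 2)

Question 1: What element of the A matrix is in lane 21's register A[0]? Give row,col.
5,2

lane 21: G=5 (21/4), T=1 (21%4)
i=0: r=5+0=5, c=1*2+0=2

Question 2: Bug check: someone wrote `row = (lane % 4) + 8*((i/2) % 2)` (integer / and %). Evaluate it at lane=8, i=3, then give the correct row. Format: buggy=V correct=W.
buggy=8 correct=10

`(lane % 4) + 8*((i/2) % 2)`[8,3]→8
L=8→G=8>>2=2, T=8&3=0
[3]→row 2+8=10  col 0·2+1=1
row: 8 vs 10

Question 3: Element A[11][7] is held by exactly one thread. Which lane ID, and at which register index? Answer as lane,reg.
r: 11->gid=3,r8=1  c: 7->tid=3,i&1=1
L=3*4+3=15  i=1*2+1=3

15,3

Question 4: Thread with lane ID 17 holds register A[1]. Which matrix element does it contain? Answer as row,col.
4,3

L=17=>grp=17>>2=4, tig=17&3=1
[1]=>row 4+0=4  col 1·2+1=3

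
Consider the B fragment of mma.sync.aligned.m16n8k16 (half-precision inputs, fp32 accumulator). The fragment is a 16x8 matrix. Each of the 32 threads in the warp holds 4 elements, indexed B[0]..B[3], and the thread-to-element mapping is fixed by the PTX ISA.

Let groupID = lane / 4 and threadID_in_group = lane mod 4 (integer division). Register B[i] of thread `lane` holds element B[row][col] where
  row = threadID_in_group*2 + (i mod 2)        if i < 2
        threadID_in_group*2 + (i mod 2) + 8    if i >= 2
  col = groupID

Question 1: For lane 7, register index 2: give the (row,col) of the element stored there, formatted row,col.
L=7->gid=7>>2=1, tid=7&3=3
[2]->row 3·2+0+8=14  col gid=1

14,1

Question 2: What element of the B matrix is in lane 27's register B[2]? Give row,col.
14,6

L=27⇒gr=27>>2=6, th=27&3=3
[2]⇒row 3·2+0+8=14  col gr=6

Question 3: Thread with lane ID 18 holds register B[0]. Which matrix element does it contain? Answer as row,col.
4,4

lane 18: G=4 (18/4), T=2 (18%4)
i=0: r=2*2+0+0=4, c=G=4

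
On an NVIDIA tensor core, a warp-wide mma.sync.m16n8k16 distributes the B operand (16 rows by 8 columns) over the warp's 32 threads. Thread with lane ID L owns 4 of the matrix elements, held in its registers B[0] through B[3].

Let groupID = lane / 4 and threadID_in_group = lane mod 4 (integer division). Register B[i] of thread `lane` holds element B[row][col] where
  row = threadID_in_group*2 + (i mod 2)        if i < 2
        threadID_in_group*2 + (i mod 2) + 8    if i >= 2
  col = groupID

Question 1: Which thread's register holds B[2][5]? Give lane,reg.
c=5->g=5  r=2->rb=0,t=1,b0=0
L=5*4+1=21  i=0*2+0=0

21,0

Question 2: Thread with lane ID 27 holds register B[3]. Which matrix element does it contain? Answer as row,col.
L=27->gid=27>>2=6, tid=27&3=3
[3]->row 3·2+1+8=15  col gid=6

15,6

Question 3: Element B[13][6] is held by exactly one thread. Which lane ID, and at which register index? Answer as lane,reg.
26,3

c=6→G=6  r=13→rhi=1,T=2,p=1
L=6*4+2=26  i=1*2+1=3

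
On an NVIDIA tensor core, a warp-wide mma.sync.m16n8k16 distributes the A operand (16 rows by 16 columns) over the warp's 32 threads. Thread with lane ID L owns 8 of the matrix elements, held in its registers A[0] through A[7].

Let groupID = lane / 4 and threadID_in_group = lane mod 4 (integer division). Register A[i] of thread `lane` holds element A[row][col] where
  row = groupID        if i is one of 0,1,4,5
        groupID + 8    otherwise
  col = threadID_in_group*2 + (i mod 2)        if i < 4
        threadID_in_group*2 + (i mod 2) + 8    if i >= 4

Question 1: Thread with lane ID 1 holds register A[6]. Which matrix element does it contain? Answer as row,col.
8,10

L=1⇒gr=1>>2=0, th=1&3=1
[6]⇒row 0+8=8  col 1·2+0+8=10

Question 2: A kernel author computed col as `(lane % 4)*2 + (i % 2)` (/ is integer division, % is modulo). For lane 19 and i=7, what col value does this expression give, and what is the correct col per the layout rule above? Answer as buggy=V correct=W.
`(lane % 4)*2 + (i % 2)`[19,7]->7
lane 19->19/4=4, 19 mod 4=3
i=7  r:4+8->12  c:2·3+1+8->15
col: 7 vs 15

buggy=7 correct=15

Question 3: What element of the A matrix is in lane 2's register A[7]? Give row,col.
8,13

2: g=0,t=2
[7] (0+8,2*2+1+8) = (8,13)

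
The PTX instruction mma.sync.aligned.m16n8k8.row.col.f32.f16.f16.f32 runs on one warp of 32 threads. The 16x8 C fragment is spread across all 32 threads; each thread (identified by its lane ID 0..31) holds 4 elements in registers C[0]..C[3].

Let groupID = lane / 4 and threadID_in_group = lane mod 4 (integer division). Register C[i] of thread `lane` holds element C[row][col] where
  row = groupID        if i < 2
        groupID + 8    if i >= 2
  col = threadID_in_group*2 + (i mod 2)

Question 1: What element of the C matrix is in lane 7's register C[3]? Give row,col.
9,7

lane 7: g=1 (7/4), t=3 (7%4)
i=3: r=1+8=9, c=3*2+1=7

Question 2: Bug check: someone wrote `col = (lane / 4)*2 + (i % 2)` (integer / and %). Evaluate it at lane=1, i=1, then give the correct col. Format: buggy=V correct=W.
`(lane / 4)*2 + (i % 2)`[1,1]->1
1: gid=0,tid=1
[1] (0+0,1*2+1) = (0,3)
col: 1 vs 3

buggy=1 correct=3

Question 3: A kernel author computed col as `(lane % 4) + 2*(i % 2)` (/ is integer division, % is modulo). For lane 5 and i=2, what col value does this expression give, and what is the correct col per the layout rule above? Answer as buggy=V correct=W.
`(lane % 4) + 2*(i % 2)`[5,2]=>1
lane 5: grp=1 (5/4), tig=1 (5%4)
i=2: r=1+8=9, c=1*2+0=2
col: 1 vs 2

buggy=1 correct=2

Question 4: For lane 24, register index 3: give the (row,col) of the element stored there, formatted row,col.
L=24→G=24>>2=6, T=24&3=0
[3]→row 6+8=14  col 0·2+1=1

14,1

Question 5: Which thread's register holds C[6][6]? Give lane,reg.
27,0

r: 6->gid=6,r8=0  c: 6->tid=3,i&1=0
L=6*4+3=27  i=0*2+0=0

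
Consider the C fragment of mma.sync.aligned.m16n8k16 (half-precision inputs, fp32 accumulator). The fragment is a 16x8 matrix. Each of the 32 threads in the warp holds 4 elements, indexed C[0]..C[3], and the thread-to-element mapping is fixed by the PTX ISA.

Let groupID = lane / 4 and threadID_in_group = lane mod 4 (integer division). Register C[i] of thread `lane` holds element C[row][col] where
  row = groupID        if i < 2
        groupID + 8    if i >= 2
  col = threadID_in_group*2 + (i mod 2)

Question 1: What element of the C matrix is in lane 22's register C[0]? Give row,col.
5,4

lane 22->22/4=5, 22 mod 4=2
i=0  r:5+0->5  c:2·2+0->4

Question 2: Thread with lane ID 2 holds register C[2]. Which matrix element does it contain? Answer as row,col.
8,4

lane 2→2/4=0, 2 mod 4=2
i=2  r:0+8→8  c:2·2+0→4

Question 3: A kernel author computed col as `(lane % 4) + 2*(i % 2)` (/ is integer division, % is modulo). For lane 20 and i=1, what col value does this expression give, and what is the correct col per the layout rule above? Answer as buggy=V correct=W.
`(lane % 4) + 2*(i % 2)`[20,1]=>2
L=20=>grp=20>>2=5, tig=20&3=0
[1]=>row 5+0=5  col 0·2+1=1
col: 2 vs 1

buggy=2 correct=1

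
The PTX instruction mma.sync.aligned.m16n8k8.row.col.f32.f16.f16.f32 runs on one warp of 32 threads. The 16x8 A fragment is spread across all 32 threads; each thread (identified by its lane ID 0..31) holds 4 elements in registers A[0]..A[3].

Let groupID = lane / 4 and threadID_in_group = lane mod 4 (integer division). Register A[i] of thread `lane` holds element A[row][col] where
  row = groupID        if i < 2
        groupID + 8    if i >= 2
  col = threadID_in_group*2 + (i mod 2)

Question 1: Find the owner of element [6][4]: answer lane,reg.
26,0

r:6=>grp=6,rB=0  c:4=>tig=2,lo=0
L=6*4+2=26  i=0*2+0=0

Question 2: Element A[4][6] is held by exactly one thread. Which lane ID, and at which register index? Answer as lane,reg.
19,0

r:4=>grp=4,rB=0  c:6=>tig=3,lo=0
L=4*4+3=19  i=0*2+0=0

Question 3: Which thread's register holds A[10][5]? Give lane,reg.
r=10->g=2,rb=1  c=5->t=2,b0=1
L=2*4+2=10  i=1*2+1=3

10,3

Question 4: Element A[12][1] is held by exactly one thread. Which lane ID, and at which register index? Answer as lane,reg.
r=12⇒gr=4,Rb=1  c=1⇒th=0,odd=1
L=4*4+0=16  i=1*2+1=3

16,3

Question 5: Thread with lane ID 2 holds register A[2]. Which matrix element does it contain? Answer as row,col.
8,4

lane 2: grp=0 (2/4), tig=2 (2%4)
i=2: r=0+8=8, c=2*2+0=4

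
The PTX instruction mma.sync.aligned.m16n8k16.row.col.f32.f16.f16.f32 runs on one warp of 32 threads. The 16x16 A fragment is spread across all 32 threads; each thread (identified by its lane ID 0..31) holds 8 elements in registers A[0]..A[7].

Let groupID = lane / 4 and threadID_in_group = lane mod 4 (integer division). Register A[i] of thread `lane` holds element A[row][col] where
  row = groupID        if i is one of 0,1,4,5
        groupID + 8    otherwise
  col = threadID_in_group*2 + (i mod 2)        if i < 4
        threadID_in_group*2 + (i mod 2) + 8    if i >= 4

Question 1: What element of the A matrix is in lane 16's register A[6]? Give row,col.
12,8

L=16→G=16>>2=4, T=16&3=0
[6]→row 4+8=12  col 0·2+0+8=8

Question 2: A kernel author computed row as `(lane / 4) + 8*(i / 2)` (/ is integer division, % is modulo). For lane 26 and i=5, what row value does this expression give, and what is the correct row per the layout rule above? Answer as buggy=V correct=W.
buggy=22 correct=6

`(lane / 4) + 8*(i / 2)`[26,5]⇒22
lane 26: gr=6 (26/4), th=2 (26%4)
i=5: r=6+0=6, c=2*2+1+8=13
row: 22 vs 6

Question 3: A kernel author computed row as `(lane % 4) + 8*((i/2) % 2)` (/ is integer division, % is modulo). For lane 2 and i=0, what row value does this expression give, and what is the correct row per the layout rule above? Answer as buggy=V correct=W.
`(lane % 4) + 8*((i/2) % 2)`[2,0]⇒2
L=2⇒gr=2>>2=0, th=2&3=2
[0]⇒row 0+0=0  col 2·2+0+0=4
row: 2 vs 0

buggy=2 correct=0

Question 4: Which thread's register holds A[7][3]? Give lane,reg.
r=7→G=7,rhi=0  c=3→chi=0,T=1,p=1
L=7*4+1=29  i=0*4+0*2+1=1

29,1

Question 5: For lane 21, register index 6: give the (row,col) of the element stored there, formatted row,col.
21: gid=5,tid=1
[6] (5+8,1*2+0+8) = (13,10)

13,10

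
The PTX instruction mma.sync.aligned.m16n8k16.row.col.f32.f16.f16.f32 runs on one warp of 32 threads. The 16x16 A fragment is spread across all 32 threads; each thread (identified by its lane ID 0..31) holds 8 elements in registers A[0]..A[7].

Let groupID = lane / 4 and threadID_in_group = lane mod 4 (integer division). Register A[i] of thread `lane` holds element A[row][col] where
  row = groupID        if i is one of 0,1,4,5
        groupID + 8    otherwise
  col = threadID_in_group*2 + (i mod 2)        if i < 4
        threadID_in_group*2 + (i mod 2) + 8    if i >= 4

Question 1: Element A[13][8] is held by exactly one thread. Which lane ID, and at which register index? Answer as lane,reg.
r: 13->gid=5,r8=1  c: 8->c8=1,tid=0,i&1=0
L=5*4+0=20  i=1*4+1*2+0=6

20,6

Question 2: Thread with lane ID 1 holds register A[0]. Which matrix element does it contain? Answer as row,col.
0,2

L=1=>grp=1>>2=0, tig=1&3=1
[0]=>row 0+0=0  col 1·2+0+0=2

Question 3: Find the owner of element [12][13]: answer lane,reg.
r: 12->gid=4,r8=1  c: 13->c8=1,tid=2,i&1=1
L=4*4+2=18  i=1*4+1*2+1=7

18,7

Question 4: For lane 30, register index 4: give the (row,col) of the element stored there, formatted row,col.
30: gid=7,tid=2
[4] (7+0,2*2+0+8) = (7,12)

7,12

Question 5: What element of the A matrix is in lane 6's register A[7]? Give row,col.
6: gr=1,th=2
[7] (1+8,2*2+1+8) = (9,13)

9,13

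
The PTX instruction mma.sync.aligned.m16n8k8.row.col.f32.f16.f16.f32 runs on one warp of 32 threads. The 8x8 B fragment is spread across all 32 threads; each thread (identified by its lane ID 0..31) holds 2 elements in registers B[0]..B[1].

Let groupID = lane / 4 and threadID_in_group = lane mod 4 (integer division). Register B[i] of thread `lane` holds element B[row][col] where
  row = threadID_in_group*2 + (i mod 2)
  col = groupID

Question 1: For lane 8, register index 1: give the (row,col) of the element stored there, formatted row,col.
lane 8: gr=2 (8/4), th=0 (8%4)
i=1: r=0*2+1=1, c=gr=2

1,2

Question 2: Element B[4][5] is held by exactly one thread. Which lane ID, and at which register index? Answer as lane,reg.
22,0

c=5→G=5  r=4→T=2,p=0
L=5*4+2=22  i=0=0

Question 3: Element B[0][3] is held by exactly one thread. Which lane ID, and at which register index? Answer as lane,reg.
c: 3->gid=3  r: 0->tid=0,i&1=0
L=3*4+0=12  i=0=0

12,0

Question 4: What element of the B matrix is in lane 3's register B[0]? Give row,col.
6,0

L=3->g=3>>2=0, t=3&3=3
[0]->row 3·2+0=6  col g=0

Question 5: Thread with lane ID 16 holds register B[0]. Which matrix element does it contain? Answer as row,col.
lane 16: g=4 (16/4), t=0 (16%4)
i=0: r=0*2+0=0, c=g=4

0,4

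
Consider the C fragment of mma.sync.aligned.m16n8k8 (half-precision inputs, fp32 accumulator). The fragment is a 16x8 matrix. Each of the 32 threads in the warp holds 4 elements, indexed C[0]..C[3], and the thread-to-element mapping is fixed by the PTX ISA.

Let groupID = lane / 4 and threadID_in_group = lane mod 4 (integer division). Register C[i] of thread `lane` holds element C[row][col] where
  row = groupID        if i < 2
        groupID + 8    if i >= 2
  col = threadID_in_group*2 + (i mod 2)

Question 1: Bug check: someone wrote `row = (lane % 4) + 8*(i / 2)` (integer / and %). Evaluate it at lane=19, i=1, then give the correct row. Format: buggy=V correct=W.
`(lane % 4) + 8*(i / 2)`[19,1]->3
L=19->gid=19>>2=4, tid=19&3=3
[1]->row 4+0=4  col 3·2+1=7
row: 3 vs 4

buggy=3 correct=4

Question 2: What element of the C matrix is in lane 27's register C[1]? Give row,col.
lane 27: grp=6 (27/4), tig=3 (27%4)
i=1: r=6+0=6, c=3*2+1=7

6,7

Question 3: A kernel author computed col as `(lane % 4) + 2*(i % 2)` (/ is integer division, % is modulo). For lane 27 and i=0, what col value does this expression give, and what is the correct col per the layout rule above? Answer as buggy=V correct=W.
`(lane % 4) + 2*(i % 2)`[27,0]->3
L=27->gid=27>>2=6, tid=27&3=3
[0]->row 6+0=6  col 3·2+0=6
col: 3 vs 6

buggy=3 correct=6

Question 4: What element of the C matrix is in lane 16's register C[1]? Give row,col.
4,1

lane 16->16/4=4, 16 mod 4=0
i=1  r:4+0->4  c:2·0+1->1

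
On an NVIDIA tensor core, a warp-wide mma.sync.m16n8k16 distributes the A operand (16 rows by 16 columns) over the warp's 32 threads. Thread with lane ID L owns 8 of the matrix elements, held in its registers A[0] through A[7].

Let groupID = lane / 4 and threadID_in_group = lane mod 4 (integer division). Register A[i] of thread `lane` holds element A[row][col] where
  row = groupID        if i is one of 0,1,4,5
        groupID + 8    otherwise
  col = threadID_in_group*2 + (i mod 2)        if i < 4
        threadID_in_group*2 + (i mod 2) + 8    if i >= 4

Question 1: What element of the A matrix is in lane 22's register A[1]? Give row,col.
5,5

lane 22: gr=5 (22/4), th=2 (22%4)
i=1: r=5+0=5, c=2*2+1+0=5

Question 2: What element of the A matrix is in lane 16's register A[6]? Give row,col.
lane 16=>16/4=4, 16 mod 4=0
i=6  r:4+8=>12  c:2·0+0+8=>8

12,8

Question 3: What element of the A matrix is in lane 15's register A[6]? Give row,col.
11,14

15: grp=3,tig=3
[6] (3+8,3*2+0+8) = (11,14)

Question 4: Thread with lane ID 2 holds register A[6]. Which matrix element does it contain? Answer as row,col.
8,12

lane 2->2/4=0, 2 mod 4=2
i=6  r:0+8->8  c:2·2+0+8->12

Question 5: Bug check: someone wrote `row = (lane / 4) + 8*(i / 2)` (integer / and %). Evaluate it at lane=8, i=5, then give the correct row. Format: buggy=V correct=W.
buggy=18 correct=2

`(lane / 4) + 8*(i / 2)`[8,5]=>18
8: grp=2,tig=0
[5] (2+0,0*2+1+8) = (2,9)
row: 18 vs 2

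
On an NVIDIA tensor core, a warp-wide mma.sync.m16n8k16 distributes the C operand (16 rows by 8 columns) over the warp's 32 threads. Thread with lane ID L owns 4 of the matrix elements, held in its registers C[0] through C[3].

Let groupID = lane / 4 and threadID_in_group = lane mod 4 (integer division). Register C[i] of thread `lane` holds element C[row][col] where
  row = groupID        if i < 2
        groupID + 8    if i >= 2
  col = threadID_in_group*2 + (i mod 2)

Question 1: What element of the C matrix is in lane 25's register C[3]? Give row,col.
14,3

25: G=6,T=1
[3] (6+8,1*2+1) = (14,3)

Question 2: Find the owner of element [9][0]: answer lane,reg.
r:9=>grp=1,rB=1  c:0=>tig=0,lo=0
L=1*4+0=4  i=1*2+0=2

4,2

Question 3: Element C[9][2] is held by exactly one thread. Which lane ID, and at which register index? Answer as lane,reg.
r: 9->gid=1,r8=1  c: 2->tid=1,i&1=0
L=1*4+1=5  i=1*2+0=2

5,2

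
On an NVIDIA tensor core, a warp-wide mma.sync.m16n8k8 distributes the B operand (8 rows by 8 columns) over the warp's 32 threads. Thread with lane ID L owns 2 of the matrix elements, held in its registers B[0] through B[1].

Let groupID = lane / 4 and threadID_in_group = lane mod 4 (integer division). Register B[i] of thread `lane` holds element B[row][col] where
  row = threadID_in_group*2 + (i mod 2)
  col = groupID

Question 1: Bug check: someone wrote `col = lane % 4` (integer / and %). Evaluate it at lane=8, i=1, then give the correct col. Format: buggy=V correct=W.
buggy=0 correct=2

`lane % 4`[8,1]=>0
8: grp=2,tig=0
[1] (0*2+1,2) = (1,2)
col: 0 vs 2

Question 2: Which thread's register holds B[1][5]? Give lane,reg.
c=5->g=5  r=1->t=0,b0=1
L=5*4+0=20  i=1=1

20,1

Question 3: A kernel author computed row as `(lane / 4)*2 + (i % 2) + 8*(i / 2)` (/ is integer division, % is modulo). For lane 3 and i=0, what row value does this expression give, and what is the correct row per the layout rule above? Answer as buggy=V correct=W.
`(lane / 4)*2 + (i % 2) + 8*(i / 2)`[3,0]->0
lane 3: g=0 (3/4), t=3 (3%4)
i=0: r=3*2+0=6, c=g=0
row: 0 vs 6

buggy=0 correct=6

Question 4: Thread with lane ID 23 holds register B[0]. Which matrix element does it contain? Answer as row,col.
6,5

lane 23: G=5 (23/4), T=3 (23%4)
i=0: r=3*2+0=6, c=G=5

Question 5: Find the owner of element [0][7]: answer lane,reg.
c=7→G=7  r=0→T=0,p=0
L=7*4+0=28  i=0=0

28,0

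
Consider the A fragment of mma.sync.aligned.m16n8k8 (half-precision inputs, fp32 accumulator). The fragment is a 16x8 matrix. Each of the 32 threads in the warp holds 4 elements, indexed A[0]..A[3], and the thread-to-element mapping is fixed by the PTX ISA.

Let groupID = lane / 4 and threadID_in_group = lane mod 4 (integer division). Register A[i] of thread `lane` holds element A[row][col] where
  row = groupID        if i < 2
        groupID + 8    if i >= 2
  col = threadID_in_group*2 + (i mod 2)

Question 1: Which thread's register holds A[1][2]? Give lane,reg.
5,0

r=1→G=1,rhi=0  c=2→T=1,p=0
L=1*4+1=5  i=0*2+0=0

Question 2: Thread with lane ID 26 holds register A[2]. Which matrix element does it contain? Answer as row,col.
14,4

26: G=6,T=2
[2] (6+8,2*2+0) = (14,4)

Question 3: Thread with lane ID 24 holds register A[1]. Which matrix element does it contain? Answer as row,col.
24: grp=6,tig=0
[1] (6+0,0*2+1) = (6,1)

6,1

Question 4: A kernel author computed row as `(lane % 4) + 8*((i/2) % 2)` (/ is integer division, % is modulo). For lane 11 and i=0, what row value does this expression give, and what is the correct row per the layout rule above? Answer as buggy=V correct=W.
buggy=3 correct=2

`(lane % 4) + 8*((i/2) % 2)`[11,0]->3
lane 11->11/4=2, 11 mod 4=3
i=0  r:2+0->2  c:2·3+0->6
row: 3 vs 2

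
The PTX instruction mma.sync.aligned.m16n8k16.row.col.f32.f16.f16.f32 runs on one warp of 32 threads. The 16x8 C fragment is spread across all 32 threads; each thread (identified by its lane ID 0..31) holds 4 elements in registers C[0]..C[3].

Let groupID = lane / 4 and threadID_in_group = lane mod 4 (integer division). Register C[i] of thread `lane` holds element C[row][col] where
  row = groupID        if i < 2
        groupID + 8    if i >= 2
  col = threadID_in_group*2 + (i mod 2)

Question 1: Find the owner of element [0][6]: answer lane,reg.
r:0=>grp=0,rB=0  c:6=>tig=3,lo=0
L=0*4+3=3  i=0*2+0=0

3,0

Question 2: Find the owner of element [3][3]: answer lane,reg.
r=3⇒gr=3,Rb=0  c=3⇒th=1,odd=1
L=3*4+1=13  i=0*2+1=1

13,1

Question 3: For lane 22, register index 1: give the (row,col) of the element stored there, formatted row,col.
22: g=5,t=2
[1] (5+0,2*2+1) = (5,5)

5,5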